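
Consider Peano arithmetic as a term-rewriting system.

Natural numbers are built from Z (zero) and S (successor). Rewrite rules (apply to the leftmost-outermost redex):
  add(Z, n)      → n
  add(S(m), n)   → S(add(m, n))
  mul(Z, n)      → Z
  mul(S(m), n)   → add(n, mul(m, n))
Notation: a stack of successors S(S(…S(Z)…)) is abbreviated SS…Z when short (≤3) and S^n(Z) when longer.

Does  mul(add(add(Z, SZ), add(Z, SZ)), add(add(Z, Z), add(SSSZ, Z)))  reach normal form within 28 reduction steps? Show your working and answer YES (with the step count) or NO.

Answer: YES — reaches normal form S^6(Z) in 27 ≤ 28 steps

Working:
  start: mul(add(add(Z, SZ), add(Z, SZ)), add(add(Z, Z), add(SSSZ, Z)))
  →1  mul(add(SZ, add(Z, SZ)), add(add(Z, Z), add(SSSZ, Z)))
  →2  mul(S(add(Z, add(Z, SZ))), add(add(Z, Z), add(SSSZ, Z)))
  →3  add(add(add(Z, Z), add(SSSZ, Z)), mul(add(Z, add(Z, SZ)), add(add(Z, Z), add(SSSZ, Z))))
  →4  add(add(Z, add(SSSZ, Z)), mul(add(Z, add(Z, SZ)), add(add(Z, Z), add(SSSZ, Z))))
  →5  add(add(SSSZ, Z), mul(add(Z, add(Z, SZ)), add(add(Z, Z), add(SSSZ, Z))))
  →6  add(S(add(SSZ, Z)), mul(add(Z, add(Z, SZ)), add(add(Z, Z), add(SSSZ, Z))))
  →7  S(add(add(SSZ, Z), mul(add(Z, add(Z, SZ)), add(add(Z, Z), add(SSSZ, Z)))))
  →8  S(add(S(add(SZ, Z)), mul(add(Z, add(Z, SZ)), add(add(Z, Z), add(SSSZ, Z)))))
  →9  S(S(add(add(SZ, Z), mul(add(Z, add(Z, SZ)), add(add(Z, Z), add(SSSZ, Z))))))
  →10  S(S(add(S(add(Z, Z)), mul(add(Z, add(Z, SZ)), add(add(Z, Z), add(SSSZ, Z))))))
  →11  S(S(S(add(add(Z, Z), mul(add(Z, add(Z, SZ)), add(add(Z, Z), add(SSSZ, Z)))))))
  →12  S(S(S(add(Z, mul(add(Z, add(Z, SZ)), add(add(Z, Z), add(SSSZ, Z)))))))
  →13  S(S(S(mul(add(Z, add(Z, SZ)), add(add(Z, Z), add(SSSZ, Z))))))
  →14  S(S(S(mul(add(Z, SZ), add(add(Z, Z), add(SSSZ, Z))))))
  →15  S(S(S(mul(SZ, add(add(Z, Z), add(SSSZ, Z))))))
  →16  S(S(S(add(add(add(Z, Z), add(SSSZ, Z)), mul(Z, add(add(Z, Z), add(SSSZ, Z)))))))
  →17  S(S(S(add(add(Z, add(SSSZ, Z)), mul(Z, add(add(Z, Z), add(SSSZ, Z)))))))
  →18  S(S(S(add(add(SSSZ, Z), mul(Z, add(add(Z, Z), add(SSSZ, Z)))))))
  →19  S(S(S(add(S(add(SSZ, Z)), mul(Z, add(add(Z, Z), add(SSSZ, Z)))))))
  →20  S(S(S(S(add(add(SSZ, Z), mul(Z, add(add(Z, Z), add(SSSZ, Z))))))))
  →21  S(S(S(S(add(S(add(SZ, Z)), mul(Z, add(add(Z, Z), add(SSSZ, Z))))))))
  →22  S(S(S(S(S(add(add(SZ, Z), mul(Z, add(add(Z, Z), add(SSSZ, Z)))))))))
  →23  S(S(S(S(S(add(S(add(Z, Z)), mul(Z, add(add(Z, Z), add(SSSZ, Z)))))))))
  →24  S(S(S(S(S(S(add(add(Z, Z), mul(Z, add(add(Z, Z), add(SSSZ, Z))))))))))
  →25  S(S(S(S(S(S(add(Z, mul(Z, add(add(Z, Z), add(SSSZ, Z))))))))))
  →26  S(S(S(S(S(S(mul(Z, add(add(Z, Z), add(SSSZ, Z)))))))))
  →27  S^6(Z)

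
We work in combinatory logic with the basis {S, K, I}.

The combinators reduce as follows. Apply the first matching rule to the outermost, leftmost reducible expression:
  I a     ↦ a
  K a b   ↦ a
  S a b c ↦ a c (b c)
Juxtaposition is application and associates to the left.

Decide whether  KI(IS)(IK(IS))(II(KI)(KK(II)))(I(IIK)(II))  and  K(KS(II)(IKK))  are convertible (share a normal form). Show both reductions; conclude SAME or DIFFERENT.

Answer: DIFFERENT — A ⇓ S(KI), B ⇓ K(S(KK))

Reduction:
Term A:
  start: KI(IS)(IK(IS))(II(KI)(KK(II)))(I(IIK)(II))
  [1] I(IK(IS))(II(KI)(KK(II)))(I(IIK)(II))
  [2] IK(IS)(II(KI)(KK(II)))(I(IIK)(II))
  [3] K(IS)(II(KI)(KK(II)))(I(IIK)(II))
  [4] IS(I(IIK)(II))
  [5] S(I(IIK)(II))
  [6] S(IIK(II))
  [7] S(IK(II))
  [8] S(K(II))
  [9] S(KI)

Term B:
  start: K(KS(II)(IKK))
  [1] K(S(IKK))
  [2] K(S(KK))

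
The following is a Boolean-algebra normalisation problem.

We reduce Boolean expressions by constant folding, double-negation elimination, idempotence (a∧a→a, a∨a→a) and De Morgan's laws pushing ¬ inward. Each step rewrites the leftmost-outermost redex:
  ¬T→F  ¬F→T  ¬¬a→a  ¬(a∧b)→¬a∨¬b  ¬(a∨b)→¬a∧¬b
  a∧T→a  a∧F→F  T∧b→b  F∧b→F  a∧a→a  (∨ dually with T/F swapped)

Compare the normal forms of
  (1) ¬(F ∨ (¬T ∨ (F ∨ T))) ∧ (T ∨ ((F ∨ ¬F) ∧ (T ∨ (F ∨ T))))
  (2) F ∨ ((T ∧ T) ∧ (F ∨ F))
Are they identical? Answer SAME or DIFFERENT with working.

Term A:
  start: ¬(F ∨ (¬T ∨ (F ∨ T))) ∧ (T ∨ ((F ∨ ¬F) ∧ (T ∨ (F ∨ T))))
  →1  (¬F ∧ ¬(¬T ∨ (F ∨ T))) ∧ (T ∨ ((F ∨ ¬F) ∧ (T ∨ (F ∨ T))))
  →2  (T ∧ ¬(¬T ∨ (F ∨ T))) ∧ (T ∨ ((F ∨ ¬F) ∧ (T ∨ (F ∨ T))))
  →3  ¬(¬T ∨ (F ∨ T)) ∧ (T ∨ ((F ∨ ¬F) ∧ (T ∨ (F ∨ T))))
  →4  (¬¬T ∧ ¬(F ∨ T)) ∧ (T ∨ ((F ∨ ¬F) ∧ (T ∨ (F ∨ T))))
  →5  (T ∧ ¬(F ∨ T)) ∧ (T ∨ ((F ∨ ¬F) ∧ (T ∨ (F ∨ T))))
  →6  ¬(F ∨ T) ∧ (T ∨ ((F ∨ ¬F) ∧ (T ∨ (F ∨ T))))
  →7  (¬F ∧ ¬T) ∧ (T ∨ ((F ∨ ¬F) ∧ (T ∨ (F ∨ T))))
  →8  (T ∧ ¬T) ∧ (T ∨ ((F ∨ ¬F) ∧ (T ∨ (F ∨ T))))
  →9  ¬T ∧ (T ∨ ((F ∨ ¬F) ∧ (T ∨ (F ∨ T))))
  →10  F ∧ (T ∨ ((F ∨ ¬F) ∧ (T ∨ (F ∨ T))))
  →11  F

Term B:
  start: F ∨ ((T ∧ T) ∧ (F ∨ F))
  →1  (T ∧ T) ∧ (F ∨ F)
  →2  T ∧ (F ∨ F)
  →3  F ∨ F
  →4  F

Answer: SAME — A ⇓ F, B ⇓ F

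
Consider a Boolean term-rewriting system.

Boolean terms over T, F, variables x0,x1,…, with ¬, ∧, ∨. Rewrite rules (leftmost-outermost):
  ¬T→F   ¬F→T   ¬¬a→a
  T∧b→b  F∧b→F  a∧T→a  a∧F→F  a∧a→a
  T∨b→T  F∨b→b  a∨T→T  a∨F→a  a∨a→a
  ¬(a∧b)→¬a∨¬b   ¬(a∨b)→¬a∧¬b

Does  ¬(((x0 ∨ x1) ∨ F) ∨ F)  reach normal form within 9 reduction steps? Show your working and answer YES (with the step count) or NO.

  start: ¬(((x0 ∨ x1) ∨ F) ∨ F)
  →1  ¬((x0 ∨ x1) ∨ F) ∧ ¬F
  →2  (¬(x0 ∨ x1) ∧ ¬F) ∧ ¬F
  →3  ((¬x0 ∧ ¬x1) ∧ ¬F) ∧ ¬F
  →4  ((¬x0 ∧ ¬x1) ∧ T) ∧ ¬F
  →5  (¬x0 ∧ ¬x1) ∧ ¬F
  →6  (¬x0 ∧ ¬x1) ∧ T
  →7  ¬x0 ∧ ¬x1

Answer: YES — reaches normal form ¬x0 ∧ ¬x1 in 7 ≤ 9 steps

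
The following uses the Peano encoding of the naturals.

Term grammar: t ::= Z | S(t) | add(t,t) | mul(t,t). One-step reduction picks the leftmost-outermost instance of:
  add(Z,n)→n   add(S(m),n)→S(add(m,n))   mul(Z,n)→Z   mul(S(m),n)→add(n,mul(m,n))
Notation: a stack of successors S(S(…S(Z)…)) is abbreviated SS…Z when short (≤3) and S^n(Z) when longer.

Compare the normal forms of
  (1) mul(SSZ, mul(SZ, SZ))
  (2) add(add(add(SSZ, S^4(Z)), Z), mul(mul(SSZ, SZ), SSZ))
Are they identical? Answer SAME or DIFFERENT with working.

Term A:
  start: mul(SSZ, mul(SZ, SZ))
  →1  add(mul(SZ, SZ), mul(SZ, mul(SZ, SZ)))
  →2  add(add(SZ, mul(Z, SZ)), mul(SZ, mul(SZ, SZ)))
  →3  add(S(add(Z, mul(Z, SZ))), mul(SZ, mul(SZ, SZ)))
  →4  S(add(add(Z, mul(Z, SZ)), mul(SZ, mul(SZ, SZ))))
  →5  S(add(mul(Z, SZ), mul(SZ, mul(SZ, SZ))))
  →6  S(add(Z, mul(SZ, mul(SZ, SZ))))
  →7  S(mul(SZ, mul(SZ, SZ)))
  →8  S(add(mul(SZ, SZ), mul(Z, mul(SZ, SZ))))
  →9  S(add(add(SZ, mul(Z, SZ)), mul(Z, mul(SZ, SZ))))
  →10  S(add(S(add(Z, mul(Z, SZ))), mul(Z, mul(SZ, SZ))))
  →11  S(S(add(add(Z, mul(Z, SZ)), mul(Z, mul(SZ, SZ)))))
  →12  S(S(add(mul(Z, SZ), mul(Z, mul(SZ, SZ)))))
  →13  S(S(add(Z, mul(Z, mul(SZ, SZ)))))
  →14  S(S(mul(Z, mul(SZ, SZ))))
  →15  SSZ

Term B:
  start: add(add(add(SSZ, S^4(Z)), Z), mul(mul(SSZ, SZ), SSZ))
  →1  add(add(S(add(SZ, S^4(Z))), Z), mul(mul(SSZ, SZ), SSZ))
  →2  add(S(add(add(SZ, S^4(Z)), Z)), mul(mul(SSZ, SZ), SSZ))
  →3  S(add(add(add(SZ, S^4(Z)), Z), mul(mul(SSZ, SZ), SSZ)))
  →4  S(add(add(S(add(Z, S^4(Z))), Z), mul(mul(SSZ, SZ), SSZ)))
  →5  S(add(S(add(add(Z, S^4(Z)), Z)), mul(mul(SSZ, SZ), SSZ)))
  →6  S(S(add(add(add(Z, S^4(Z)), Z), mul(mul(SSZ, SZ), SSZ))))
  →7  S(S(add(add(S^4(Z), Z), mul(mul(SSZ, SZ), SSZ))))
  →8  S(S(add(S(add(SSSZ, Z)), mul(mul(SSZ, SZ), SSZ))))
  →9  S(S(S(add(add(SSSZ, Z), mul(mul(SSZ, SZ), SSZ)))))
  →10  S(S(S(add(S(add(SSZ, Z)), mul(mul(SSZ, SZ), SSZ)))))
  →11  S(S(S(S(add(add(SSZ, Z), mul(mul(SSZ, SZ), SSZ))))))
  →12  S(S(S(S(add(S(add(SZ, Z)), mul(mul(SSZ, SZ), SSZ))))))
  →13  S(S(S(S(S(add(add(SZ, Z), mul(mul(SSZ, SZ), SSZ)))))))
  →14  S(S(S(S(S(add(S(add(Z, Z)), mul(mul(SSZ, SZ), SSZ)))))))
  →15  S(S(S(S(S(S(add(add(Z, Z), mul(mul(SSZ, SZ), SSZ))))))))
  →16  S(S(S(S(S(S(add(Z, mul(mul(SSZ, SZ), SSZ))))))))
  →17  S(S(S(S(S(S(mul(mul(SSZ, SZ), SSZ)))))))
  →18  S(S(S(S(S(S(mul(add(SZ, mul(SZ, SZ)), SSZ)))))))
  →19  S(S(S(S(S(S(mul(S(add(Z, mul(SZ, SZ))), SSZ)))))))
  →20  S(S(S(S(S(S(add(SSZ, mul(add(Z, mul(SZ, SZ)), SSZ))))))))
  →21  S(S(S(S(S(S(S(add(SZ, mul(add(Z, mul(SZ, SZ)), SSZ)))))))))
  →22  S(S(S(S(S(S(S(S(add(Z, mul(add(Z, mul(SZ, SZ)), SSZ))))))))))
  →23  S(S(S(S(S(S(S(S(mul(add(Z, mul(SZ, SZ)), SSZ)))))))))
  →24  S(S(S(S(S(S(S(S(mul(mul(SZ, SZ), SSZ)))))))))
  →25  S(S(S(S(S(S(S(S(mul(add(SZ, mul(Z, SZ)), SSZ)))))))))
  →26  S(S(S(S(S(S(S(S(mul(S(add(Z, mul(Z, SZ))), SSZ)))))))))
  →27  S(S(S(S(S(S(S(S(add(SSZ, mul(add(Z, mul(Z, SZ)), SSZ))))))))))
  →28  S(S(S(S(S(S(S(S(S(add(SZ, mul(add(Z, mul(Z, SZ)), SSZ)))))))))))
  →29  S(S(S(S(S(S(S(S(S(S(add(Z, mul(add(Z, mul(Z, SZ)), SSZ))))))))))))
  →30  S(S(S(S(S(S(S(S(S(S(mul(add(Z, mul(Z, SZ)), SSZ)))))))))))
  →31  S(S(S(S(S(S(S(S(S(S(mul(mul(Z, SZ), SSZ)))))))))))
  →32  S(S(S(S(S(S(S(S(S(S(mul(Z, SSZ)))))))))))
  →33  S^10(Z)

Answer: DIFFERENT — A ⇓ SSZ, B ⇓ S^10(Z)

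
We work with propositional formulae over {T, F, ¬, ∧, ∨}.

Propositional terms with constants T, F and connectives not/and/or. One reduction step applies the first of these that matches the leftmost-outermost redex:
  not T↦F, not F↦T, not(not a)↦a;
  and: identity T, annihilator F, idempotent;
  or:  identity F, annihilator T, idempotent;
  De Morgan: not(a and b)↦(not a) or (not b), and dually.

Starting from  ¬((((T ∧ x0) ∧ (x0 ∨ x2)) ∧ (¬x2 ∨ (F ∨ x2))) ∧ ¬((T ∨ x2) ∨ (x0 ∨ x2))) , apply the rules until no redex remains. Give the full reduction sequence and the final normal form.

Answer: normal form = T  (in 16 steps)

Reduction:
  start: ¬((((T ∧ x0) ∧ (x0 ∨ x2)) ∧ (¬x2 ∨ (F ∨ x2))) ∧ ¬((T ∨ x2) ∨ (x0 ∨ x2)))
  step 1: ¬(((T ∧ x0) ∧ (x0 ∨ x2)) ∧ (¬x2 ∨ (F ∨ x2))) ∨ ¬¬((T ∨ x2) ∨ (x0 ∨ x2))
  step 2: (¬((T ∧ x0) ∧ (x0 ∨ x2)) ∨ ¬(¬x2 ∨ (F ∨ x2))) ∨ ¬¬((T ∨ x2) ∨ (x0 ∨ x2))
  step 3: ((¬(T ∧ x0) ∨ ¬(x0 ∨ x2)) ∨ ¬(¬x2 ∨ (F ∨ x2))) ∨ ¬¬((T ∨ x2) ∨ (x0 ∨ x2))
  step 4: (((¬T ∨ ¬x0) ∨ ¬(x0 ∨ x2)) ∨ ¬(¬x2 ∨ (F ∨ x2))) ∨ ¬¬((T ∨ x2) ∨ (x0 ∨ x2))
  step 5: (((F ∨ ¬x0) ∨ ¬(x0 ∨ x2)) ∨ ¬(¬x2 ∨ (F ∨ x2))) ∨ ¬¬((T ∨ x2) ∨ (x0 ∨ x2))
  step 6: ((¬x0 ∨ ¬(x0 ∨ x2)) ∨ ¬(¬x2 ∨ (F ∨ x2))) ∨ ¬¬((T ∨ x2) ∨ (x0 ∨ x2))
  step 7: ((¬x0 ∨ (¬x0 ∧ ¬x2)) ∨ ¬(¬x2 ∨ (F ∨ x2))) ∨ ¬¬((T ∨ x2) ∨ (x0 ∨ x2))
  step 8: ((¬x0 ∨ (¬x0 ∧ ¬x2)) ∨ (¬¬x2 ∧ ¬(F ∨ x2))) ∨ ¬¬((T ∨ x2) ∨ (x0 ∨ x2))
  step 9: ((¬x0 ∨ (¬x0 ∧ ¬x2)) ∨ (x2 ∧ ¬(F ∨ x2))) ∨ ¬¬((T ∨ x2) ∨ (x0 ∨ x2))
  step 10: ((¬x0 ∨ (¬x0 ∧ ¬x2)) ∨ (x2 ∧ (¬F ∧ ¬x2))) ∨ ¬¬((T ∨ x2) ∨ (x0 ∨ x2))
  step 11: ((¬x0 ∨ (¬x0 ∧ ¬x2)) ∨ (x2 ∧ (T ∧ ¬x2))) ∨ ¬¬((T ∨ x2) ∨ (x0 ∨ x2))
  step 12: ((¬x0 ∨ (¬x0 ∧ ¬x2)) ∨ (x2 ∧ ¬x2)) ∨ ¬¬((T ∨ x2) ∨ (x0 ∨ x2))
  step 13: ((¬x0 ∨ (¬x0 ∧ ¬x2)) ∨ (x2 ∧ ¬x2)) ∨ ((T ∨ x2) ∨ (x0 ∨ x2))
  step 14: ((¬x0 ∨ (¬x0 ∧ ¬x2)) ∨ (x2 ∧ ¬x2)) ∨ (T ∨ (x0 ∨ x2))
  step 15: ((¬x0 ∨ (¬x0 ∧ ¬x2)) ∨ (x2 ∧ ¬x2)) ∨ T
  step 16: T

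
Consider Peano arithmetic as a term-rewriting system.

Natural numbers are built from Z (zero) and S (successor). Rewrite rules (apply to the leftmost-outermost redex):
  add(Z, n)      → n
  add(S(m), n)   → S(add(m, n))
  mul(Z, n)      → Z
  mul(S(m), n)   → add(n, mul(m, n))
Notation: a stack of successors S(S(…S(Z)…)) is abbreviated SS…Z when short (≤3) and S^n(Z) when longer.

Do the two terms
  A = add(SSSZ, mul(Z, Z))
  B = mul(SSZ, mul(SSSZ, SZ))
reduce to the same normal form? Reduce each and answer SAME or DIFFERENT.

Answer: DIFFERENT — A ⇓ SSSZ, B ⇓ S^6(Z)

Derivation:
Term A:
  start: add(SSSZ, mul(Z, Z))
  [1] S(add(SSZ, mul(Z, Z)))
  [2] S(S(add(SZ, mul(Z, Z))))
  [3] S(S(S(add(Z, mul(Z, Z)))))
  [4] S(S(S(mul(Z, Z))))
  [5] SSSZ

Term B:
  start: mul(SSZ, mul(SSSZ, SZ))
  [1] add(mul(SSSZ, SZ), mul(SZ, mul(SSSZ, SZ)))
  [2] add(add(SZ, mul(SSZ, SZ)), mul(SZ, mul(SSSZ, SZ)))
  [3] add(S(add(Z, mul(SSZ, SZ))), mul(SZ, mul(SSSZ, SZ)))
  [4] S(add(add(Z, mul(SSZ, SZ)), mul(SZ, mul(SSSZ, SZ))))
  [5] S(add(mul(SSZ, SZ), mul(SZ, mul(SSSZ, SZ))))
  [6] S(add(add(SZ, mul(SZ, SZ)), mul(SZ, mul(SSSZ, SZ))))
  [7] S(add(S(add(Z, mul(SZ, SZ))), mul(SZ, mul(SSSZ, SZ))))
  [8] S(S(add(add(Z, mul(SZ, SZ)), mul(SZ, mul(SSSZ, SZ)))))
  [9] S(S(add(mul(SZ, SZ), mul(SZ, mul(SSSZ, SZ)))))
  [10] S(S(add(add(SZ, mul(Z, SZ)), mul(SZ, mul(SSSZ, SZ)))))
  [11] S(S(add(S(add(Z, mul(Z, SZ))), mul(SZ, mul(SSSZ, SZ)))))
  [12] S(S(S(add(add(Z, mul(Z, SZ)), mul(SZ, mul(SSSZ, SZ))))))
  [13] S(S(S(add(mul(Z, SZ), mul(SZ, mul(SSSZ, SZ))))))
  [14] S(S(S(add(Z, mul(SZ, mul(SSSZ, SZ))))))
  [15] S(S(S(mul(SZ, mul(SSSZ, SZ)))))
  [16] S(S(S(add(mul(SSSZ, SZ), mul(Z, mul(SSSZ, SZ))))))
  [17] S(S(S(add(add(SZ, mul(SSZ, SZ)), mul(Z, mul(SSSZ, SZ))))))
  [18] S(S(S(add(S(add(Z, mul(SSZ, SZ))), mul(Z, mul(SSSZ, SZ))))))
  [19] S(S(S(S(add(add(Z, mul(SSZ, SZ)), mul(Z, mul(SSSZ, SZ)))))))
  [20] S(S(S(S(add(mul(SSZ, SZ), mul(Z, mul(SSSZ, SZ)))))))
  [21] S(S(S(S(add(add(SZ, mul(SZ, SZ)), mul(Z, mul(SSSZ, SZ)))))))
  [22] S(S(S(S(add(S(add(Z, mul(SZ, SZ))), mul(Z, mul(SSSZ, SZ)))))))
  [23] S(S(S(S(S(add(add(Z, mul(SZ, SZ)), mul(Z, mul(SSSZ, SZ))))))))
  [24] S(S(S(S(S(add(mul(SZ, SZ), mul(Z, mul(SSSZ, SZ))))))))
  [25] S(S(S(S(S(add(add(SZ, mul(Z, SZ)), mul(Z, mul(SSSZ, SZ))))))))
  [26] S(S(S(S(S(add(S(add(Z, mul(Z, SZ))), mul(Z, mul(SSSZ, SZ))))))))
  [27] S(S(S(S(S(S(add(add(Z, mul(Z, SZ)), mul(Z, mul(SSSZ, SZ)))))))))
  [28] S(S(S(S(S(S(add(mul(Z, SZ), mul(Z, mul(SSSZ, SZ)))))))))
  [29] S(S(S(S(S(S(add(Z, mul(Z, mul(SSSZ, SZ)))))))))
  [30] S(S(S(S(S(S(mul(Z, mul(SSSZ, SZ))))))))
  [31] S^6(Z)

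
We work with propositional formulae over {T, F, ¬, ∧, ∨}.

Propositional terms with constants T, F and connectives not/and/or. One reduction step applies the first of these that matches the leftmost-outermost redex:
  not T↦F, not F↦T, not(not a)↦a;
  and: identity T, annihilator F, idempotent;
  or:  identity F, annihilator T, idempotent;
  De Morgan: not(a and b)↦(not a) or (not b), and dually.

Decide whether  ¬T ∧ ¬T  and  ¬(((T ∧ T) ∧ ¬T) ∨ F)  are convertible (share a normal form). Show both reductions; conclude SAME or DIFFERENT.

Term A:
  start: ¬T ∧ ¬T
  step 1: ¬T
  step 2: F

Term B:
  start: ¬(((T ∧ T) ∧ ¬T) ∨ F)
  step 1: ¬((T ∧ T) ∧ ¬T) ∧ ¬F
  step 2: (¬(T ∧ T) ∨ ¬¬T) ∧ ¬F
  step 3: ((¬T ∨ ¬T) ∨ ¬¬T) ∧ ¬F
  step 4: (¬T ∨ ¬¬T) ∧ ¬F
  step 5: (F ∨ ¬¬T) ∧ ¬F
  step 6: ¬¬T ∧ ¬F
  step 7: T ∧ ¬F
  step 8: ¬F
  step 9: T

Answer: DIFFERENT — A ⇓ F, B ⇓ T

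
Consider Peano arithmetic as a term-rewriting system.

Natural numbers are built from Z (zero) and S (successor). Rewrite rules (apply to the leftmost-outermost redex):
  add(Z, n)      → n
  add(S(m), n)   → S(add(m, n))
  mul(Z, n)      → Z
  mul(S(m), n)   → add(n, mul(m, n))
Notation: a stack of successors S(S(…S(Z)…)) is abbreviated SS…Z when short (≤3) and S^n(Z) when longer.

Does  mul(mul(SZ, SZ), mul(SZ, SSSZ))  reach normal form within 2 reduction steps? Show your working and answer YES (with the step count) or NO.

Answer: NO — after 2 steps the term is mul(S(add(Z, mul(Z, SZ))), mul(SZ, SSSZ)), not yet normal

Working:
  start: mul(mul(SZ, SZ), mul(SZ, SSSZ))
  [1] mul(add(SZ, mul(Z, SZ)), mul(SZ, SSSZ))
  [2] mul(S(add(Z, mul(Z, SZ))), mul(SZ, SSSZ))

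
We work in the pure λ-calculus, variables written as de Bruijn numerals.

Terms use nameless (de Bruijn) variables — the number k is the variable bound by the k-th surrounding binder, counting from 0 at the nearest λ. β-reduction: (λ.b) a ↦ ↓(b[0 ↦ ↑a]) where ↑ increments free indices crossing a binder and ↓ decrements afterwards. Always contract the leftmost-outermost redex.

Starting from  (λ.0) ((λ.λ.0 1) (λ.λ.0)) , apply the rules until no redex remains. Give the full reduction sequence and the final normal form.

Answer: normal form = λ.0 (λ.λ.0)  (in 2 steps)

Derivation:
  start: (λ.0) ((λ.λ.0 1) (λ.λ.0))
  [1] (λ.λ.0 1) (λ.λ.0)
  [2] λ.0 (λ.λ.0)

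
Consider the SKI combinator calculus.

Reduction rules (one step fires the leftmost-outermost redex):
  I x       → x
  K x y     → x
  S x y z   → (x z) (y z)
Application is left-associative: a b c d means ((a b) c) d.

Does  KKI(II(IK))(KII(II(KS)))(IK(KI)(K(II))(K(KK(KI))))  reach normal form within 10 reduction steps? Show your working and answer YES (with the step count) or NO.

  start: KKI(II(IK))(KII(II(KS)))(IK(KI)(K(II))(K(KK(KI))))
  step 1: K(II(IK))(KII(II(KS)))(IK(KI)(K(II))(K(KK(KI))))
  step 2: II(IK)(IK(KI)(K(II))(K(KK(KI))))
  step 3: I(IK)(IK(KI)(K(II))(K(KK(KI))))
  step 4: IK(IK(KI)(K(II))(K(KK(KI))))
  step 5: K(IK(KI)(K(II))(K(KK(KI))))
  step 6: K(K(KI)(K(II))(K(KK(KI))))
  step 7: K(KI(K(KK(KI))))
  step 8: KI

Answer: YES — reaches normal form KI in 8 ≤ 10 steps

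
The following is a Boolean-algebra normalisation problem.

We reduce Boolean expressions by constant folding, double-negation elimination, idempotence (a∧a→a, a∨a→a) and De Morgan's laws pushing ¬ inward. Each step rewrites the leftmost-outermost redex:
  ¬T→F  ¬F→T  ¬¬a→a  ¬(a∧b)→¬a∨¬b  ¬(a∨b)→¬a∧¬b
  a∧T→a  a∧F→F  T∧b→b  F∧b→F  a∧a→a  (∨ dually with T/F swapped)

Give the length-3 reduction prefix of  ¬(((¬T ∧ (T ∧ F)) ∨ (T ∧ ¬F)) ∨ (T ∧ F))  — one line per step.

Answer: after 3 steps: ((¬¬T ∨ ¬(T ∧ F)) ∧ ¬(T ∧ ¬F)) ∧ ¬(T ∧ F)

Reduction:
  start: ¬(((¬T ∧ (T ∧ F)) ∨ (T ∧ ¬F)) ∨ (T ∧ F))
  →1  ¬((¬T ∧ (T ∧ F)) ∨ (T ∧ ¬F)) ∧ ¬(T ∧ F)
  →2  (¬(¬T ∧ (T ∧ F)) ∧ ¬(T ∧ ¬F)) ∧ ¬(T ∧ F)
  →3  ((¬¬T ∨ ¬(T ∧ F)) ∧ ¬(T ∧ ¬F)) ∧ ¬(T ∧ F)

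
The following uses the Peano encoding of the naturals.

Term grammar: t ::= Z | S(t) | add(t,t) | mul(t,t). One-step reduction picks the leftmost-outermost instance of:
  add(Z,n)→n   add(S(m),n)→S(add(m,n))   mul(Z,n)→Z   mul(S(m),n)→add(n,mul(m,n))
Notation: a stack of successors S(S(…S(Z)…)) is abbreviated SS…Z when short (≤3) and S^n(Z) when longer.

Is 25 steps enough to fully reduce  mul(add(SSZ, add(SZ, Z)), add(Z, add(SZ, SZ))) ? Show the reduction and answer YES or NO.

Answer: NO — after 25 steps the term is S(S(S(S(S(S(mul(add(Z, Z), add(Z, add(SZ, SZ))))))))), not yet normal

Derivation:
  start: mul(add(SSZ, add(SZ, Z)), add(Z, add(SZ, SZ)))
  step 1: mul(S(add(SZ, add(SZ, Z))), add(Z, add(SZ, SZ)))
  step 2: add(add(Z, add(SZ, SZ)), mul(add(SZ, add(SZ, Z)), add(Z, add(SZ, SZ))))
  step 3: add(add(SZ, SZ), mul(add(SZ, add(SZ, Z)), add(Z, add(SZ, SZ))))
  step 4: add(S(add(Z, SZ)), mul(add(SZ, add(SZ, Z)), add(Z, add(SZ, SZ))))
  step 5: S(add(add(Z, SZ), mul(add(SZ, add(SZ, Z)), add(Z, add(SZ, SZ)))))
  step 6: S(add(SZ, mul(add(SZ, add(SZ, Z)), add(Z, add(SZ, SZ)))))
  step 7: S(S(add(Z, mul(add(SZ, add(SZ, Z)), add(Z, add(SZ, SZ))))))
  step 8: S(S(mul(add(SZ, add(SZ, Z)), add(Z, add(SZ, SZ)))))
  step 9: S(S(mul(S(add(Z, add(SZ, Z))), add(Z, add(SZ, SZ)))))
  step 10: S(S(add(add(Z, add(SZ, SZ)), mul(add(Z, add(SZ, Z)), add(Z, add(SZ, SZ))))))
  step 11: S(S(add(add(SZ, SZ), mul(add(Z, add(SZ, Z)), add(Z, add(SZ, SZ))))))
  step 12: S(S(add(S(add(Z, SZ)), mul(add(Z, add(SZ, Z)), add(Z, add(SZ, SZ))))))
  step 13: S(S(S(add(add(Z, SZ), mul(add(Z, add(SZ, Z)), add(Z, add(SZ, SZ)))))))
  step 14: S(S(S(add(SZ, mul(add(Z, add(SZ, Z)), add(Z, add(SZ, SZ)))))))
  step 15: S(S(S(S(add(Z, mul(add(Z, add(SZ, Z)), add(Z, add(SZ, SZ))))))))
  step 16: S(S(S(S(mul(add(Z, add(SZ, Z)), add(Z, add(SZ, SZ)))))))
  step 17: S(S(S(S(mul(add(SZ, Z), add(Z, add(SZ, SZ)))))))
  step 18: S(S(S(S(mul(S(add(Z, Z)), add(Z, add(SZ, SZ)))))))
  step 19: S(S(S(S(add(add(Z, add(SZ, SZ)), mul(add(Z, Z), add(Z, add(SZ, SZ))))))))
  step 20: S(S(S(S(add(add(SZ, SZ), mul(add(Z, Z), add(Z, add(SZ, SZ))))))))
  step 21: S(S(S(S(add(S(add(Z, SZ)), mul(add(Z, Z), add(Z, add(SZ, SZ))))))))
  step 22: S(S(S(S(S(add(add(Z, SZ), mul(add(Z, Z), add(Z, add(SZ, SZ)))))))))
  step 23: S(S(S(S(S(add(SZ, mul(add(Z, Z), add(Z, add(SZ, SZ)))))))))
  step 24: S(S(S(S(S(S(add(Z, mul(add(Z, Z), add(Z, add(SZ, SZ))))))))))
  step 25: S(S(S(S(S(S(mul(add(Z, Z), add(Z, add(SZ, SZ)))))))))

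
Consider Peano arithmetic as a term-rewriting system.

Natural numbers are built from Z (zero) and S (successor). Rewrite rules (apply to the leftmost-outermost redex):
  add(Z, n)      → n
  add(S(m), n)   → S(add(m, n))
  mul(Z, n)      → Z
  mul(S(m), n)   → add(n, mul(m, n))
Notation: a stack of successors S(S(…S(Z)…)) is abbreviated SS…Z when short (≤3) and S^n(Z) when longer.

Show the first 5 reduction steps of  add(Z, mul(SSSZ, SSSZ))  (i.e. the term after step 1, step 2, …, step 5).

Answer: after 5 steps: S(S(S(add(Z, mul(SSZ, SSSZ)))))

Reduction:
  start: add(Z, mul(SSSZ, SSSZ))
  step 1: mul(SSSZ, SSSZ)
  step 2: add(SSSZ, mul(SSZ, SSSZ))
  step 3: S(add(SSZ, mul(SSZ, SSSZ)))
  step 4: S(S(add(SZ, mul(SSZ, SSSZ))))
  step 5: S(S(S(add(Z, mul(SSZ, SSSZ)))))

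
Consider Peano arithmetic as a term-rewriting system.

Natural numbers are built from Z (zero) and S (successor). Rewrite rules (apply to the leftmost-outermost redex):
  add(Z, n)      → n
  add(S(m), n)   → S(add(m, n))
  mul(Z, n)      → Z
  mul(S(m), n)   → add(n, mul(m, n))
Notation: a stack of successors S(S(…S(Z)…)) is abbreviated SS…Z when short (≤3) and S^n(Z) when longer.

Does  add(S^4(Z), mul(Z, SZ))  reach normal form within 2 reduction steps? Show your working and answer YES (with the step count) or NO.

  start: add(S^4(Z), mul(Z, SZ))
  →1  S(add(SSSZ, mul(Z, SZ)))
  →2  S(S(add(SSZ, mul(Z, SZ))))

Answer: NO — after 2 steps the term is S(S(add(SSZ, mul(Z, SZ)))), not yet normal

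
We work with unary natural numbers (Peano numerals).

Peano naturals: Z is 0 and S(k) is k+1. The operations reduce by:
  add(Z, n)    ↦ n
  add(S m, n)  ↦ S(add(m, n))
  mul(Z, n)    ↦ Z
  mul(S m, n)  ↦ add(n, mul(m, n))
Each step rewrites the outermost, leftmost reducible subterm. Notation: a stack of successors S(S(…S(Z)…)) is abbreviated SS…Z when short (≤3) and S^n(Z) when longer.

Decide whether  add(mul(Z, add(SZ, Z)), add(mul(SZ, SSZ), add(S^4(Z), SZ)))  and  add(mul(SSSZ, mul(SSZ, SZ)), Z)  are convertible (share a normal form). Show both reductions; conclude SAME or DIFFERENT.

Answer: DIFFERENT — A ⇓ S^7(Z), B ⇓ S^6(Z)

Derivation:
Term A:
  start: add(mul(Z, add(SZ, Z)), add(mul(SZ, SSZ), add(S^4(Z), SZ)))
  step 1: add(Z, add(mul(SZ, SSZ), add(S^4(Z), SZ)))
  step 2: add(mul(SZ, SSZ), add(S^4(Z), SZ))
  step 3: add(add(SSZ, mul(Z, SSZ)), add(S^4(Z), SZ))
  step 4: add(S(add(SZ, mul(Z, SSZ))), add(S^4(Z), SZ))
  step 5: S(add(add(SZ, mul(Z, SSZ)), add(S^4(Z), SZ)))
  step 6: S(add(S(add(Z, mul(Z, SSZ))), add(S^4(Z), SZ)))
  step 7: S(S(add(add(Z, mul(Z, SSZ)), add(S^4(Z), SZ))))
  step 8: S(S(add(mul(Z, SSZ), add(S^4(Z), SZ))))
  step 9: S(S(add(Z, add(S^4(Z), SZ))))
  step 10: S(S(add(S^4(Z), SZ)))
  step 11: S(S(S(add(SSSZ, SZ))))
  step 12: S(S(S(S(add(SSZ, SZ)))))
  step 13: S(S(S(S(S(add(SZ, SZ))))))
  step 14: S(S(S(S(S(S(add(Z, SZ)))))))
  step 15: S^7(Z)

Term B:
  start: add(mul(SSSZ, mul(SSZ, SZ)), Z)
  step 1: add(add(mul(SSZ, SZ), mul(SSZ, mul(SSZ, SZ))), Z)
  step 2: add(add(add(SZ, mul(SZ, SZ)), mul(SSZ, mul(SSZ, SZ))), Z)
  step 3: add(add(S(add(Z, mul(SZ, SZ))), mul(SSZ, mul(SSZ, SZ))), Z)
  step 4: add(S(add(add(Z, mul(SZ, SZ)), mul(SSZ, mul(SSZ, SZ)))), Z)
  step 5: S(add(add(add(Z, mul(SZ, SZ)), mul(SSZ, mul(SSZ, SZ))), Z))
  step 6: S(add(add(mul(SZ, SZ), mul(SSZ, mul(SSZ, SZ))), Z))
  step 7: S(add(add(add(SZ, mul(Z, SZ)), mul(SSZ, mul(SSZ, SZ))), Z))
  step 8: S(add(add(S(add(Z, mul(Z, SZ))), mul(SSZ, mul(SSZ, SZ))), Z))
  step 9: S(add(S(add(add(Z, mul(Z, SZ)), mul(SSZ, mul(SSZ, SZ)))), Z))
  step 10: S(S(add(add(add(Z, mul(Z, SZ)), mul(SSZ, mul(SSZ, SZ))), Z)))
  step 11: S(S(add(add(mul(Z, SZ), mul(SSZ, mul(SSZ, SZ))), Z)))
  step 12: S(S(add(add(Z, mul(SSZ, mul(SSZ, SZ))), Z)))
  step 13: S(S(add(mul(SSZ, mul(SSZ, SZ)), Z)))
  step 14: S(S(add(add(mul(SSZ, SZ), mul(SZ, mul(SSZ, SZ))), Z)))
  step 15: S(S(add(add(add(SZ, mul(SZ, SZ)), mul(SZ, mul(SSZ, SZ))), Z)))
  step 16: S(S(add(add(S(add(Z, mul(SZ, SZ))), mul(SZ, mul(SSZ, SZ))), Z)))
  step 17: S(S(add(S(add(add(Z, mul(SZ, SZ)), mul(SZ, mul(SSZ, SZ)))), Z)))
  step 18: S(S(S(add(add(add(Z, mul(SZ, SZ)), mul(SZ, mul(SSZ, SZ))), Z))))
  step 19: S(S(S(add(add(mul(SZ, SZ), mul(SZ, mul(SSZ, SZ))), Z))))
  step 20: S(S(S(add(add(add(SZ, mul(Z, SZ)), mul(SZ, mul(SSZ, SZ))), Z))))
  step 21: S(S(S(add(add(S(add(Z, mul(Z, SZ))), mul(SZ, mul(SSZ, SZ))), Z))))
  step 22: S(S(S(add(S(add(add(Z, mul(Z, SZ)), mul(SZ, mul(SSZ, SZ)))), Z))))
  step 23: S(S(S(S(add(add(add(Z, mul(Z, SZ)), mul(SZ, mul(SSZ, SZ))), Z)))))
  step 24: S(S(S(S(add(add(mul(Z, SZ), mul(SZ, mul(SSZ, SZ))), Z)))))
  step 25: S(S(S(S(add(add(Z, mul(SZ, mul(SSZ, SZ))), Z)))))
  step 26: S(S(S(S(add(mul(SZ, mul(SSZ, SZ)), Z)))))
  step 27: S(S(S(S(add(add(mul(SSZ, SZ), mul(Z, mul(SSZ, SZ))), Z)))))
  step 28: S(S(S(S(add(add(add(SZ, mul(SZ, SZ)), mul(Z, mul(SSZ, SZ))), Z)))))
  step 29: S(S(S(S(add(add(S(add(Z, mul(SZ, SZ))), mul(Z, mul(SSZ, SZ))), Z)))))
  step 30: S(S(S(S(add(S(add(add(Z, mul(SZ, SZ)), mul(Z, mul(SSZ, SZ)))), Z)))))
  step 31: S(S(S(S(S(add(add(add(Z, mul(SZ, SZ)), mul(Z, mul(SSZ, SZ))), Z))))))
  step 32: S(S(S(S(S(add(add(mul(SZ, SZ), mul(Z, mul(SSZ, SZ))), Z))))))
  step 33: S(S(S(S(S(add(add(add(SZ, mul(Z, SZ)), mul(Z, mul(SSZ, SZ))), Z))))))
  step 34: S(S(S(S(S(add(add(S(add(Z, mul(Z, SZ))), mul(Z, mul(SSZ, SZ))), Z))))))
  step 35: S(S(S(S(S(add(S(add(add(Z, mul(Z, SZ)), mul(Z, mul(SSZ, SZ)))), Z))))))
  step 36: S(S(S(S(S(S(add(add(add(Z, mul(Z, SZ)), mul(Z, mul(SSZ, SZ))), Z)))))))
  step 37: S(S(S(S(S(S(add(add(mul(Z, SZ), mul(Z, mul(SSZ, SZ))), Z)))))))
  step 38: S(S(S(S(S(S(add(add(Z, mul(Z, mul(SSZ, SZ))), Z)))))))
  step 39: S(S(S(S(S(S(add(mul(Z, mul(SSZ, SZ)), Z)))))))
  step 40: S(S(S(S(S(S(add(Z, Z)))))))
  step 41: S^6(Z)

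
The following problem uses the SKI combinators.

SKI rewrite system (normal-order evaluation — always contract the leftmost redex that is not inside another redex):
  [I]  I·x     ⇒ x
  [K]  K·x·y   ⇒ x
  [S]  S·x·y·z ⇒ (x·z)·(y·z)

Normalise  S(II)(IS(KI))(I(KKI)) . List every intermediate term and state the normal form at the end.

Answer: normal form = K(S(KI)K)  (in 8 steps)

Working:
  start: S(II)(IS(KI))(I(KKI))
  step 1: II(I(KKI))(IS(KI)(I(KKI)))
  step 2: I(I(KKI))(IS(KI)(I(KKI)))
  step 3: I(KKI)(IS(KI)(I(KKI)))
  step 4: KKI(IS(KI)(I(KKI)))
  step 5: K(IS(KI)(I(KKI)))
  step 6: K(S(KI)(I(KKI)))
  step 7: K(S(KI)(KKI))
  step 8: K(S(KI)K)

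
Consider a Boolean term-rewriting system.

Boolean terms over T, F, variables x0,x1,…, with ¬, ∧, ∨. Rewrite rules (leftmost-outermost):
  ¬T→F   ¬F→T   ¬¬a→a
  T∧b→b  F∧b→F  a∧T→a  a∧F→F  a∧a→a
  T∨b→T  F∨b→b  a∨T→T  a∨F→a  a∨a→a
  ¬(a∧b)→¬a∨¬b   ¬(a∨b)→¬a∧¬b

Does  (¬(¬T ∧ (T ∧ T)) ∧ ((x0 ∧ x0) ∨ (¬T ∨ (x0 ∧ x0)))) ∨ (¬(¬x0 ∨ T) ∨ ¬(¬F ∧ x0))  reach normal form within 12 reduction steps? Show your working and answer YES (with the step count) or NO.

  start: (¬(¬T ∧ (T ∧ T)) ∧ ((x0 ∧ x0) ∨ (¬T ∨ (x0 ∧ x0)))) ∨ (¬(¬x0 ∨ T) ∨ ¬(¬F ∧ x0))
  →1  ((¬¬T ∨ ¬(T ∧ T)) ∧ ((x0 ∧ x0) ∨ (¬T ∨ (x0 ∧ x0)))) ∨ (¬(¬x0 ∨ T) ∨ ¬(¬F ∧ x0))
  →2  ((T ∨ ¬(T ∧ T)) ∧ ((x0 ∧ x0) ∨ (¬T ∨ (x0 ∧ x0)))) ∨ (¬(¬x0 ∨ T) ∨ ¬(¬F ∧ x0))
  →3  (T ∧ ((x0 ∧ x0) ∨ (¬T ∨ (x0 ∧ x0)))) ∨ (¬(¬x0 ∨ T) ∨ ¬(¬F ∧ x0))
  →4  ((x0 ∧ x0) ∨ (¬T ∨ (x0 ∧ x0))) ∨ (¬(¬x0 ∨ T) ∨ ¬(¬F ∧ x0))
  →5  (x0 ∨ (¬T ∨ (x0 ∧ x0))) ∨ (¬(¬x0 ∨ T) ∨ ¬(¬F ∧ x0))
  →6  (x0 ∨ (F ∨ (x0 ∧ x0))) ∨ (¬(¬x0 ∨ T) ∨ ¬(¬F ∧ x0))
  →7  (x0 ∨ (x0 ∧ x0)) ∨ (¬(¬x0 ∨ T) ∨ ¬(¬F ∧ x0))
  →8  (x0 ∨ x0) ∨ (¬(¬x0 ∨ T) ∨ ¬(¬F ∧ x0))
  →9  x0 ∨ (¬(¬x0 ∨ T) ∨ ¬(¬F ∧ x0))
  →10  x0 ∨ ((¬¬x0 ∧ ¬T) ∨ ¬(¬F ∧ x0))
  →11  x0 ∨ ((x0 ∧ ¬T) ∨ ¬(¬F ∧ x0))
  →12  x0 ∨ ((x0 ∧ F) ∨ ¬(¬F ∧ x0))

Answer: NO — after 12 steps the term is x0 ∨ ((x0 ∧ F) ∨ ¬(¬F ∧ x0)), not yet normal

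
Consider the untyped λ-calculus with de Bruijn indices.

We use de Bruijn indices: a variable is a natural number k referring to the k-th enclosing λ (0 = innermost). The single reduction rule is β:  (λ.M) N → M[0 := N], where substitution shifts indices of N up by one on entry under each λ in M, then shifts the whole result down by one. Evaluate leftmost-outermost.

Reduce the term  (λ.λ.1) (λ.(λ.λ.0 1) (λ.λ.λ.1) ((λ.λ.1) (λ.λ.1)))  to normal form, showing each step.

Answer: normal form = λ.λ.λ.λ.1  (in 5 steps)

Derivation:
  start: (λ.λ.1) (λ.(λ.λ.0 1) (λ.λ.λ.1) ((λ.λ.1) (λ.λ.1)))
  →1  λ.λ.(λ.λ.0 1) (λ.λ.λ.1) ((λ.λ.1) (λ.λ.1))
  →2  λ.λ.(λ.0 (λ.λ.λ.1)) ((λ.λ.1) (λ.λ.1))
  →3  λ.λ.(λ.λ.1) (λ.λ.1) (λ.λ.λ.1)
  →4  λ.λ.(λ.λ.λ.1) (λ.λ.λ.1)
  →5  λ.λ.λ.λ.1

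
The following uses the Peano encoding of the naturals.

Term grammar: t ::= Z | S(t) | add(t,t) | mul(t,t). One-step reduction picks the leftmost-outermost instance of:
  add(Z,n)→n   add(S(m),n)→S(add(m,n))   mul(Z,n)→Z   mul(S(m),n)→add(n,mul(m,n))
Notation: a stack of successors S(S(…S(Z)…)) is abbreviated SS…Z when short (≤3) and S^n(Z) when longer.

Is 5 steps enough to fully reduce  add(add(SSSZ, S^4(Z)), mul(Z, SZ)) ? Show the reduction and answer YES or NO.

Answer: NO — after 5 steps the term is S(S(add(S(add(Z, S^4(Z))), mul(Z, SZ)))), not yet normal

Derivation:
  start: add(add(SSSZ, S^4(Z)), mul(Z, SZ))
  →1  add(S(add(SSZ, S^4(Z))), mul(Z, SZ))
  →2  S(add(add(SSZ, S^4(Z)), mul(Z, SZ)))
  →3  S(add(S(add(SZ, S^4(Z))), mul(Z, SZ)))
  →4  S(S(add(add(SZ, S^4(Z)), mul(Z, SZ))))
  →5  S(S(add(S(add(Z, S^4(Z))), mul(Z, SZ))))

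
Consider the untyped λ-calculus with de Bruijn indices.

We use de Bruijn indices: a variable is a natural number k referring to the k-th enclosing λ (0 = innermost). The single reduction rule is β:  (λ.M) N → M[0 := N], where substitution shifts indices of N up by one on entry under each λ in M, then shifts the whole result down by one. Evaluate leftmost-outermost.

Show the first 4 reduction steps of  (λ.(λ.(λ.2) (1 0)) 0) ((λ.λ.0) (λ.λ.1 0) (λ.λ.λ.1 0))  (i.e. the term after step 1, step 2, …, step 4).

  start: (λ.(λ.(λ.2) (1 0)) 0) ((λ.λ.0) (λ.λ.1 0) (λ.λ.λ.1 0))
  [1] (λ.(λ.(λ.λ.0) (λ.λ.1 0) (λ.λ.λ.1 0)) ((λ.λ.0) (λ.λ.1 0) (λ.λ.λ.1 0) 0)) ((λ.λ.0) (λ.λ.1 0) (λ.λ.λ.1 0))
  [2] (λ.(λ.λ.0) (λ.λ.1 0) (λ.λ.λ.1 0)) ((λ.λ.0) (λ.λ.1 0) (λ.λ.λ.1 0) ((λ.λ.0) (λ.λ.1 0) (λ.λ.λ.1 0)))
  [3] (λ.λ.0) (λ.λ.1 0) (λ.λ.λ.1 0)
  [4] (λ.0) (λ.λ.λ.1 0)

Answer: after 4 steps: (λ.0) (λ.λ.λ.1 0)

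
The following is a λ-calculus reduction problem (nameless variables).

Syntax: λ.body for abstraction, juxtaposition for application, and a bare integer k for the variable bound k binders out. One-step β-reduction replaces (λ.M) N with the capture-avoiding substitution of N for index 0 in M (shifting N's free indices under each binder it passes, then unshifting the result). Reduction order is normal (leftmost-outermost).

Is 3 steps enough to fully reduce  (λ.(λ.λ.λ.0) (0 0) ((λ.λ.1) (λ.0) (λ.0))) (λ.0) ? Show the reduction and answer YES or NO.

  start: (λ.(λ.λ.λ.0) (0 0) ((λ.λ.1) (λ.0) (λ.0))) (λ.0)
  [1] (λ.λ.λ.0) ((λ.0) (λ.0)) ((λ.λ.1) (λ.0) (λ.0))
  [2] (λ.λ.0) ((λ.λ.1) (λ.0) (λ.0))
  [3] λ.0

Answer: YES — reaches normal form λ.0 in 3 ≤ 3 steps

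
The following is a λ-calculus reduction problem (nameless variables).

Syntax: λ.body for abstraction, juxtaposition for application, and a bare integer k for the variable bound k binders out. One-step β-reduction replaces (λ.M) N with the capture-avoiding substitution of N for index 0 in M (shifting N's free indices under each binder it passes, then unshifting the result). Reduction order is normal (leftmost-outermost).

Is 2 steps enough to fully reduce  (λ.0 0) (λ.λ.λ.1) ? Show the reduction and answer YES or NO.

  start: (λ.0 0) (λ.λ.λ.1)
  →1  (λ.λ.λ.1) (λ.λ.λ.1)
  →2  λ.λ.1

Answer: YES — reaches normal form λ.λ.1 in 2 ≤ 2 steps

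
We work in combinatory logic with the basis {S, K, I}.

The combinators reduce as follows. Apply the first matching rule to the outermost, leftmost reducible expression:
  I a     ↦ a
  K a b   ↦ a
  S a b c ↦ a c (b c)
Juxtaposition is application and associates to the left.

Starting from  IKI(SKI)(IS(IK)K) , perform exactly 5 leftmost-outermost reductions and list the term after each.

  start: IKI(SKI)(IS(IK)K)
  [1] KI(SKI)(IS(IK)K)
  [2] I(IS(IK)K)
  [3] IS(IK)K
  [4] S(IK)K
  [5] SKK

Answer: after 5 steps: SKK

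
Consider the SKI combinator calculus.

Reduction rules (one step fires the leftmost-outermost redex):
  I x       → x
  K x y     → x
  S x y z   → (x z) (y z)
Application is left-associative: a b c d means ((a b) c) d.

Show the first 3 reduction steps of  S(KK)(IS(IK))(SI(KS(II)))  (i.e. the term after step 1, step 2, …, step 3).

  start: S(KK)(IS(IK))(SI(KS(II)))
  step 1: KK(SI(KS(II)))(IS(IK)(SI(KS(II))))
  step 2: K(IS(IK)(SI(KS(II))))
  step 3: K(S(IK)(SI(KS(II))))

Answer: after 3 steps: K(S(IK)(SI(KS(II))))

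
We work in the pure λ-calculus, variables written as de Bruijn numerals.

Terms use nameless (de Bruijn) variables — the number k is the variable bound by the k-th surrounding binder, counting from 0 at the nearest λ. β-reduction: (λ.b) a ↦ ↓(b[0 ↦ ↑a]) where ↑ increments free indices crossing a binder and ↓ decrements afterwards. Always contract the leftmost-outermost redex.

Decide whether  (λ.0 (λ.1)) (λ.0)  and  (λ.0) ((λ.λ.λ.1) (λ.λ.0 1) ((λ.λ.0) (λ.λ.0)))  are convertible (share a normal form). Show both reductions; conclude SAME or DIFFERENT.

Answer: SAME — A ⇓ λ.λ.0, B ⇓ λ.λ.0

Reduction:
Term A:
  start: (λ.0 (λ.1)) (λ.0)
  →1  (λ.0) (λ.λ.0)
  →2  λ.λ.0

Term B:
  start: (λ.0) ((λ.λ.λ.1) (λ.λ.0 1) ((λ.λ.0) (λ.λ.0)))
  →1  (λ.λ.λ.1) (λ.λ.0 1) ((λ.λ.0) (λ.λ.0))
  →2  (λ.λ.1) ((λ.λ.0) (λ.λ.0))
  →3  λ.(λ.λ.0) (λ.λ.0)
  →4  λ.λ.0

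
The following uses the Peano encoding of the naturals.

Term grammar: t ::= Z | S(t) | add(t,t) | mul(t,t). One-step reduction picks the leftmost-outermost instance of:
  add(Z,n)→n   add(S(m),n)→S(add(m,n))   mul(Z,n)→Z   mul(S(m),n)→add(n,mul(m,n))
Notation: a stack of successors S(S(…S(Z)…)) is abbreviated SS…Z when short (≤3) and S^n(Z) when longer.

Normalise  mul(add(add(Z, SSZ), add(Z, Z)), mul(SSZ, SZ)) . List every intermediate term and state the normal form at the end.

Answer: normal form = S^4(Z)  (in 28 steps)

Derivation:
  start: mul(add(add(Z, SSZ), add(Z, Z)), mul(SSZ, SZ))
  [1] mul(add(SSZ, add(Z, Z)), mul(SSZ, SZ))
  [2] mul(S(add(SZ, add(Z, Z))), mul(SSZ, SZ))
  [3] add(mul(SSZ, SZ), mul(add(SZ, add(Z, Z)), mul(SSZ, SZ)))
  [4] add(add(SZ, mul(SZ, SZ)), mul(add(SZ, add(Z, Z)), mul(SSZ, SZ)))
  [5] add(S(add(Z, mul(SZ, SZ))), mul(add(SZ, add(Z, Z)), mul(SSZ, SZ)))
  [6] S(add(add(Z, mul(SZ, SZ)), mul(add(SZ, add(Z, Z)), mul(SSZ, SZ))))
  [7] S(add(mul(SZ, SZ), mul(add(SZ, add(Z, Z)), mul(SSZ, SZ))))
  [8] S(add(add(SZ, mul(Z, SZ)), mul(add(SZ, add(Z, Z)), mul(SSZ, SZ))))
  [9] S(add(S(add(Z, mul(Z, SZ))), mul(add(SZ, add(Z, Z)), mul(SSZ, SZ))))
  [10] S(S(add(add(Z, mul(Z, SZ)), mul(add(SZ, add(Z, Z)), mul(SSZ, SZ)))))
  [11] S(S(add(mul(Z, SZ), mul(add(SZ, add(Z, Z)), mul(SSZ, SZ)))))
  [12] S(S(add(Z, mul(add(SZ, add(Z, Z)), mul(SSZ, SZ)))))
  [13] S(S(mul(add(SZ, add(Z, Z)), mul(SSZ, SZ))))
  [14] S(S(mul(S(add(Z, add(Z, Z))), mul(SSZ, SZ))))
  [15] S(S(add(mul(SSZ, SZ), mul(add(Z, add(Z, Z)), mul(SSZ, SZ)))))
  [16] S(S(add(add(SZ, mul(SZ, SZ)), mul(add(Z, add(Z, Z)), mul(SSZ, SZ)))))
  [17] S(S(add(S(add(Z, mul(SZ, SZ))), mul(add(Z, add(Z, Z)), mul(SSZ, SZ)))))
  [18] S(S(S(add(add(Z, mul(SZ, SZ)), mul(add(Z, add(Z, Z)), mul(SSZ, SZ))))))
  [19] S(S(S(add(mul(SZ, SZ), mul(add(Z, add(Z, Z)), mul(SSZ, SZ))))))
  [20] S(S(S(add(add(SZ, mul(Z, SZ)), mul(add(Z, add(Z, Z)), mul(SSZ, SZ))))))
  [21] S(S(S(add(S(add(Z, mul(Z, SZ))), mul(add(Z, add(Z, Z)), mul(SSZ, SZ))))))
  [22] S(S(S(S(add(add(Z, mul(Z, SZ)), mul(add(Z, add(Z, Z)), mul(SSZ, SZ)))))))
  [23] S(S(S(S(add(mul(Z, SZ), mul(add(Z, add(Z, Z)), mul(SSZ, SZ)))))))
  [24] S(S(S(S(add(Z, mul(add(Z, add(Z, Z)), mul(SSZ, SZ)))))))
  [25] S(S(S(S(mul(add(Z, add(Z, Z)), mul(SSZ, SZ))))))
  [26] S(S(S(S(mul(add(Z, Z), mul(SSZ, SZ))))))
  [27] S(S(S(S(mul(Z, mul(SSZ, SZ))))))
  [28] S^4(Z)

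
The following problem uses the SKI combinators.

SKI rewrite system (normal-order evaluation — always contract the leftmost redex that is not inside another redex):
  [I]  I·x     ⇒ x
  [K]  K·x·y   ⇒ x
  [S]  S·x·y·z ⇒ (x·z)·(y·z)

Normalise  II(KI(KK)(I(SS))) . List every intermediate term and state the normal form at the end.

Answer: normal form = SS  (in 5 steps)

Derivation:
  start: II(KI(KK)(I(SS)))
  →1  I(KI(KK)(I(SS)))
  →2  KI(KK)(I(SS))
  →3  I(I(SS))
  →4  I(SS)
  →5  SS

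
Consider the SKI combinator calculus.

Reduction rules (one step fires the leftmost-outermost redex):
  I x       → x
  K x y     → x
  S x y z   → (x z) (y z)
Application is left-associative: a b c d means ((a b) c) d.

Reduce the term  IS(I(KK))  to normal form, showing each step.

  start: IS(I(KK))
  →1  S(I(KK))
  →2  S(KK)

Answer: normal form = S(KK)  (in 2 steps)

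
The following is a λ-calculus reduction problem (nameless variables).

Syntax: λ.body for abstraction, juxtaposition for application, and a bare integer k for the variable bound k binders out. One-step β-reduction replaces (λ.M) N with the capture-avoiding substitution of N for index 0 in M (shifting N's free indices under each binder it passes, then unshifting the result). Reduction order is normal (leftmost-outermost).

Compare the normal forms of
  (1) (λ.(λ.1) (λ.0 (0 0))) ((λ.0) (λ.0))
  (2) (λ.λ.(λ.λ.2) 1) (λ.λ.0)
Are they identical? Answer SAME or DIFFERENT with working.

Term A:
  start: (λ.(λ.1) (λ.0 (0 0))) ((λ.0) (λ.0))
  step 1: (λ.(λ.0) (λ.0)) (λ.0 (0 0))
  step 2: (λ.0) (λ.0)
  step 3: λ.0

Term B:
  start: (λ.λ.(λ.λ.2) 1) (λ.λ.0)
  step 1: λ.(λ.λ.2) (λ.λ.0)
  step 2: λ.λ.1

Answer: DIFFERENT — A ⇓ λ.0, B ⇓ λ.λ.1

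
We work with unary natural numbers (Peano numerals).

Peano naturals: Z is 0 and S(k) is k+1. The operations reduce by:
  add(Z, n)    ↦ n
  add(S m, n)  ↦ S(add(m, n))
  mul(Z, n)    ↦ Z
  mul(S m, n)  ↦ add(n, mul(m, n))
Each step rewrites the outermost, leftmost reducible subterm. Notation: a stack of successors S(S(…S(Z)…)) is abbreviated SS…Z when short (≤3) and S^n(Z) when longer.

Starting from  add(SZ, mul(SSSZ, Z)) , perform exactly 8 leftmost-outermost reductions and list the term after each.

  start: add(SZ, mul(SSSZ, Z))
  step 1: S(add(Z, mul(SSSZ, Z)))
  step 2: S(mul(SSSZ, Z))
  step 3: S(add(Z, mul(SSZ, Z)))
  step 4: S(mul(SSZ, Z))
  step 5: S(add(Z, mul(SZ, Z)))
  step 6: S(mul(SZ, Z))
  step 7: S(add(Z, mul(Z, Z)))
  step 8: S(mul(Z, Z))

Answer: after 8 steps: S(mul(Z, Z))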